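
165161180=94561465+70599715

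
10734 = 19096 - 8362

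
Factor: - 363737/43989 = - 769/93=-3^ ( - 1)*31^( - 1 )*769^1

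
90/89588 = 45/44794=0.00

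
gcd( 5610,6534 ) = 66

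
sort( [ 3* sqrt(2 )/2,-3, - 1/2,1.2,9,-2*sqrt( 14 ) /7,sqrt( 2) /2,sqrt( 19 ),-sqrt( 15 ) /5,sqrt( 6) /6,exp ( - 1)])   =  [ - 3,-2 * sqrt(14)/7,-sqrt(15 )/5, - 1/2,  exp( - 1 ), sqrt( 6) /6,  sqrt( 2 ) /2,1.2,3*sqrt (2) /2,  sqrt(19 ),9]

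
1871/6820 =1871/6820=   0.27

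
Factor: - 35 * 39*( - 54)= 2^1*3^4*5^1*7^1* 13^1 = 73710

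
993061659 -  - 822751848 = 1815813507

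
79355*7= 555485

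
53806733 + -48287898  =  5518835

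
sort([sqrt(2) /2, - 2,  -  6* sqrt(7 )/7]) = [ - 6*sqrt( 7) /7,-2, sqrt(2 ) /2]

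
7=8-1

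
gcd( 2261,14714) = 7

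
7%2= 1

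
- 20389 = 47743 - 68132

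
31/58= 31/58 = 0.53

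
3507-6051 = -2544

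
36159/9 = 12053/3 = 4017.67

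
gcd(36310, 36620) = 10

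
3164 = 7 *452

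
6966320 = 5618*1240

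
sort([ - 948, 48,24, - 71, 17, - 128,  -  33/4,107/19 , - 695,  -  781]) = [ - 948, - 781, - 695, - 128, -71, - 33/4,107/19 , 17 , 24, 48 ]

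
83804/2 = 41902 = 41902.00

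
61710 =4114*15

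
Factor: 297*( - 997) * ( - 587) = 173815983 = 3^3*11^1 * 587^1 * 997^1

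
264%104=56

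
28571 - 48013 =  - 19442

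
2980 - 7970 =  - 4990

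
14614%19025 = 14614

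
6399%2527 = 1345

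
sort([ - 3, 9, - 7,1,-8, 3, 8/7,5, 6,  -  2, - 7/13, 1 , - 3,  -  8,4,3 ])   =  [ - 8, - 8, - 7, - 3, - 3,-2, - 7/13, 1,1 , 8/7,3, 3,4, 5, 6, 9] 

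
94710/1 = 94710 = 94710.00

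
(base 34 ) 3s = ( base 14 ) 94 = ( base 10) 130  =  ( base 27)4m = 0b10000010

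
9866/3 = 3288  +  2/3 =3288.67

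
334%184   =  150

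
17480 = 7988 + 9492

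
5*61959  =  309795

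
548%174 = 26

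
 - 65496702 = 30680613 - 96177315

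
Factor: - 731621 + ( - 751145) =-2^1*521^1*1423^1 = -1482766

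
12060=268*45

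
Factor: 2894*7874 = 2^2 * 31^1 *127^1*1447^1  =  22787356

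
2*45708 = 91416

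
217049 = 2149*101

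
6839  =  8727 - 1888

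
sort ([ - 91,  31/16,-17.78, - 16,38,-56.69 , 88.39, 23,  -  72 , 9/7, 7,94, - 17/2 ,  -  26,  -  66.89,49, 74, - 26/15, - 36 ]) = [ - 91,  -  72, -66.89, - 56.69, - 36 , - 26,-17.78,-16, - 17/2,-26/15, 9/7 , 31/16,7,23, 38,49,74,88.39,94 ]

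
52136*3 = 156408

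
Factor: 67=67^1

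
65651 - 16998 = 48653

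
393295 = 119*3305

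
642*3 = 1926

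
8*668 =5344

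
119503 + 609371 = 728874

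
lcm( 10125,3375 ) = 10125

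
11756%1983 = 1841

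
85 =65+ 20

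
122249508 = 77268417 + 44981091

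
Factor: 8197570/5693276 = 2^( - 1)*5^1 * 17^1*48221^1*1423319^( - 1) = 4098785/2846638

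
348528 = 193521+155007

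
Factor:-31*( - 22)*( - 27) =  - 18414 =-2^1* 3^3*11^1*31^1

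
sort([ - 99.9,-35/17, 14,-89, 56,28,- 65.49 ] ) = [ - 99.9, - 89, - 65.49,-35/17, 14, 28, 56]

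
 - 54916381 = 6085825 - 61002206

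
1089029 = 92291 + 996738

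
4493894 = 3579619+914275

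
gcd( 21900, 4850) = 50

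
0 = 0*79937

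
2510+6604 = 9114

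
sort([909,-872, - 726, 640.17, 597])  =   [ - 872, - 726, 597 , 640.17 , 909]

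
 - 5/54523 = -5/54523 = -0.00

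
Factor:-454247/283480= - 2^(  -  3) *5^( - 1 )*19^( - 1)*373^(  -  1)*454247^1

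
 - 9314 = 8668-17982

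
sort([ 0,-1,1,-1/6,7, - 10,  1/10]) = [ - 10,-1 , - 1/6 , 0,1/10,1,7] 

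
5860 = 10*586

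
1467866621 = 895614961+572251660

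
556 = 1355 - 799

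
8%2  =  0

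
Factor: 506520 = 2^3*3^3*  5^1*7^1*67^1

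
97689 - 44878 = 52811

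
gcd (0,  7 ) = 7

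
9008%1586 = 1078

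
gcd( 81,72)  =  9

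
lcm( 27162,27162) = 27162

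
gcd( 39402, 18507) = 597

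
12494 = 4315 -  - 8179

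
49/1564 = 49/1564 = 0.03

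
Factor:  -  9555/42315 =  - 7^1*31^( - 1) =- 7/31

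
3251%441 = 164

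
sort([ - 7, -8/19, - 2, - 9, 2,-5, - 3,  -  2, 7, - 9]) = [ - 9, - 9, - 7, - 5, - 3, - 2, - 2, - 8/19, 2, 7]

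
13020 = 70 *186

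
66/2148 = 11/358 = 0.03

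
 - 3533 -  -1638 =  - 1895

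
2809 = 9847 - 7038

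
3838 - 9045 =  - 5207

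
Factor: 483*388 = 2^2*3^1 * 7^1*23^1*97^1  =  187404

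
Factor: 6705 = 3^2*5^1*149^1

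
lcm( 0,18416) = 0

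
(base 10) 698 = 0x2ba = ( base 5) 10243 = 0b1010111010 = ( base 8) 1272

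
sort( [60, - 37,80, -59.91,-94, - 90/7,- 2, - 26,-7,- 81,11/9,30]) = [-94 ,-81, - 59.91,-37, - 26,-90/7, - 7, - 2, 11/9, 30,  60, 80 ] 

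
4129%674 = 85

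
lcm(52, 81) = 4212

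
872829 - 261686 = 611143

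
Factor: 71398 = 2^1*29^1*1231^1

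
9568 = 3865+5703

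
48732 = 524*93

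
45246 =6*7541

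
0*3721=0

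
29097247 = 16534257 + 12562990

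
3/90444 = 1/30148 = 0.00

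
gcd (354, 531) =177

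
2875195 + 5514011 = 8389206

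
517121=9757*53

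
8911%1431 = 325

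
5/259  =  5/259 = 0.02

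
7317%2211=684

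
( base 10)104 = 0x68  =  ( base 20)54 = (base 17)62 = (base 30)3e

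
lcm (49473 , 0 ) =0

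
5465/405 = 1093/81  =  13.49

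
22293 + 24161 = 46454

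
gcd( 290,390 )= 10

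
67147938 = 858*78261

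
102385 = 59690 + 42695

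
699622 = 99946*7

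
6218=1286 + 4932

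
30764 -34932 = - 4168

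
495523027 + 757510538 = 1253033565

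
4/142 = 2/71=0.03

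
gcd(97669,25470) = 1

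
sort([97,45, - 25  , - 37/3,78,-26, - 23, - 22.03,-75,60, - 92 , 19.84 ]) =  [-92, - 75,-26, - 25, - 23, - 22.03, - 37/3 , 19.84,45, 60, 78, 97]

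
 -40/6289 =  - 40/6289= -0.01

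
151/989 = 151/989 =0.15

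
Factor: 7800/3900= 2^1 = 2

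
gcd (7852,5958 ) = 2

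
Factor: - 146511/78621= -3^1*223^1* 359^( - 1) = - 669/359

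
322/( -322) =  - 1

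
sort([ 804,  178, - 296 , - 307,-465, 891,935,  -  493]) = [ - 493, - 465, - 307, - 296,178, 804,891,  935 ] 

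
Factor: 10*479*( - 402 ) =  - 2^2*3^1 *5^1*67^1*479^1 = -1925580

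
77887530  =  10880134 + 67007396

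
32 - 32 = 0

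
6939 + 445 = 7384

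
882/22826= 441/11413 = 0.04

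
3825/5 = 765 = 765.00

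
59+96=155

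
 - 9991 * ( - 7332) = 73254012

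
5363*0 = 0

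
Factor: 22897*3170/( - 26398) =-5^1*7^1 * 67^(-1)*197^( - 1) *317^1*3271^1  =  - 36291745/13199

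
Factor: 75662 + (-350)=2^4 * 3^2  *  523^1 = 75312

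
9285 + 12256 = 21541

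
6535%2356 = 1823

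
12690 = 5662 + 7028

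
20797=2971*7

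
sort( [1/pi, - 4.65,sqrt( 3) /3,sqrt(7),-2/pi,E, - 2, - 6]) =[ - 6, - 4.65, - 2 , - 2/pi,1/pi, sqrt(3 )/3, sqrt( 7),E ] 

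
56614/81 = 698+ 76/81 = 698.94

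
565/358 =1 + 207/358 = 1.58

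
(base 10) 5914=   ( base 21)d8d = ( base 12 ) 350A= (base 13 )28CC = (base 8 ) 13432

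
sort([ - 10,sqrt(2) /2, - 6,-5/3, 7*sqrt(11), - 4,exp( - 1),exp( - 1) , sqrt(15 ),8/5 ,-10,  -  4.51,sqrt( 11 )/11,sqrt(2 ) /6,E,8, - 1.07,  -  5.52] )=[ - 10,-10,- 6, - 5.52,-4.51, - 4,  -  5/3,-1.07,sqrt(2 )/6,sqrt( 11 )/11, exp(-1), exp( - 1 ),sqrt(2 )/2,8/5, E, sqrt(15 ), 8,7*sqrt( 11 ) ]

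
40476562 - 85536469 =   -  45059907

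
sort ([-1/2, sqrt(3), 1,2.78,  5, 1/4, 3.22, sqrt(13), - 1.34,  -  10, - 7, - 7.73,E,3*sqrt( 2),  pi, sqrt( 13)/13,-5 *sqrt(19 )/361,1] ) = [ - 10, - 7.73, - 7, - 1.34,  -  1/2, - 5*sqrt (19)/361 , 1/4, sqrt(13)/13,1,1,sqrt(3), E, 2.78, pi, 3.22, sqrt( 13), 3*sqrt(2 ), 5]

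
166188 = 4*41547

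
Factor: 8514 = 2^1*3^2*11^1 * 43^1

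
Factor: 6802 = 2^1*19^1*179^1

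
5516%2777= 2739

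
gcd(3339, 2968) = 371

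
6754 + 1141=7895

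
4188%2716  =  1472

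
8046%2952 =2142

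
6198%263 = 149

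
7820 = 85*92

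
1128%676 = 452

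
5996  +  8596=14592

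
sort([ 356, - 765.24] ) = [ - 765.24 , 356]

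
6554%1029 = 380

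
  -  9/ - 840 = 3/280=0.01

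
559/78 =43/6 = 7.17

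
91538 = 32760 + 58778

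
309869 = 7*44267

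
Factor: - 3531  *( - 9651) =34077681 = 3^2 * 11^1 * 107^1* 3217^1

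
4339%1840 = 659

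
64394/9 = 64394/9=7154.89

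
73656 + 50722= 124378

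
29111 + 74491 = 103602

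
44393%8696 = 913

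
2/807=2/807 = 0.00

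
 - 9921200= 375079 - 10296279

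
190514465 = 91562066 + 98952399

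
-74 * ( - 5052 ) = 373848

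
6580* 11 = 72380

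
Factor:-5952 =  - 2^6*3^1* 31^1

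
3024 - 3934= - 910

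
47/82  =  47/82 =0.57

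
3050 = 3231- 181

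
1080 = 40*27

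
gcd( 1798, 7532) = 2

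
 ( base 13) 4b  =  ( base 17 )3c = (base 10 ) 63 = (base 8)77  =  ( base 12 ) 53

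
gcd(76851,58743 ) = 9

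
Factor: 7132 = 2^2*1783^1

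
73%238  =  73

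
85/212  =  85/212 = 0.40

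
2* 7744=15488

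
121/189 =121/189  =  0.64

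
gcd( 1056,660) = 132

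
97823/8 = 12227 + 7/8 = 12227.88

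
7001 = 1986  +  5015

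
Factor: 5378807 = 7^1* 768401^1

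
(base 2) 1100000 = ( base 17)5b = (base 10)96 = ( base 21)4c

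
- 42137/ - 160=42137/160=263.36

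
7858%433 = 64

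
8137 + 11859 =19996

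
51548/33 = 51548/33  =  1562.06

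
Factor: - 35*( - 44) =1540 = 2^2*5^1*7^1 * 11^1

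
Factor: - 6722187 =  - 3^1*23^1*97423^1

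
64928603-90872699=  - 25944096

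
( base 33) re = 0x389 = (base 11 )753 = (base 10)905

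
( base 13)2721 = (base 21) cei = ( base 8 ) 12744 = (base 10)5604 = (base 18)H56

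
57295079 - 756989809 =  - 699694730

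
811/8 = 101+3/8 =101.38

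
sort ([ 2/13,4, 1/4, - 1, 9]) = [ - 1, 2/13, 1/4, 4, 9 ]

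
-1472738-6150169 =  - 7622907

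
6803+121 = 6924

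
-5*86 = - 430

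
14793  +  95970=110763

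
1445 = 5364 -3919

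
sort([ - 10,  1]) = [-10,1 ] 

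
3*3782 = 11346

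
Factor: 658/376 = 7/4= 2^( -2)*7^1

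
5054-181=4873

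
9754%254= 102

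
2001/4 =2001/4 =500.25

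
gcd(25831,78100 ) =1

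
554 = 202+352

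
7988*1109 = 8858692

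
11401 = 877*13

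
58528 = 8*7316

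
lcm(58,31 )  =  1798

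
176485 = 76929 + 99556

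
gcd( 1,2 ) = 1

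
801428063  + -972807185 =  - 171379122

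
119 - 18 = 101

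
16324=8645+7679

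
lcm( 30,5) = 30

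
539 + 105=644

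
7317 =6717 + 600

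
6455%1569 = 179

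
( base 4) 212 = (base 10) 38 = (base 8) 46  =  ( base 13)2c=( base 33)15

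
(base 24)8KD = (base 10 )5101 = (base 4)1033231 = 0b1001111101101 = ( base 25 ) 841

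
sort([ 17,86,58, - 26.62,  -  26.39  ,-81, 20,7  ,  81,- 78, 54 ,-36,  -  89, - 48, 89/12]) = [ - 89, - 81,-78, -48, -36, - 26.62, - 26.39, 7,  89/12,17,20,54,  58,81,86]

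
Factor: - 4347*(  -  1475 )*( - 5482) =- 35149624650 = -2^1*3^3*5^2*7^1*23^1*59^1 * 2741^1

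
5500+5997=11497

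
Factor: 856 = 2^3*107^1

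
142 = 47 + 95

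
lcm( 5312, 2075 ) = 132800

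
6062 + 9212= 15274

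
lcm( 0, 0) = 0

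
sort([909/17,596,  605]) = [ 909/17,596,605]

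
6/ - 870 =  - 1/145 = - 0.01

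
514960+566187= 1081147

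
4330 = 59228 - 54898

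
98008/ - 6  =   - 49004/3 = - 16334.67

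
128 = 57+71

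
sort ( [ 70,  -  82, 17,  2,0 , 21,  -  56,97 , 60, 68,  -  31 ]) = [-82,  -  56 , - 31,0 , 2, 17, 21, 60 , 68, 70,97]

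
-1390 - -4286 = 2896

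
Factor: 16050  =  2^1*3^1*5^2*107^1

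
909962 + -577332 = 332630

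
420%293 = 127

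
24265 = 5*4853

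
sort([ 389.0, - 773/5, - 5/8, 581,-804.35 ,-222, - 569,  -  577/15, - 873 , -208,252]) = [ - 873 ,-804.35, - 569,- 222,-208,-773/5,-577/15, - 5/8, 252,389.0,581 ]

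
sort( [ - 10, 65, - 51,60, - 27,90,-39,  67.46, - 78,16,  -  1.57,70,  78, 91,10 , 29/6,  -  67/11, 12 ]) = [ - 78, - 51 , - 39, -27, - 10,-67/11, - 1.57, 29/6, 10,12,16, 60,65, 67.46, 70 , 78,  90,91]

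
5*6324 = 31620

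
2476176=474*5224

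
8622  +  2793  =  11415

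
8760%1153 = 689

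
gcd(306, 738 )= 18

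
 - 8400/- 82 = 102 + 18/41 = 102.44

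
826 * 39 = 32214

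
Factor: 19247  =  19^1*1013^1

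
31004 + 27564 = 58568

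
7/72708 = 7/72708 = 0.00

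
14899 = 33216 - 18317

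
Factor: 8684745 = 3^1*5^1 * 197^1*2939^1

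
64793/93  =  64793/93 =696.70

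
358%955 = 358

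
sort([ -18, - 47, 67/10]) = [ - 47, - 18,67/10]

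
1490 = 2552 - 1062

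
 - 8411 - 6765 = -15176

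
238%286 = 238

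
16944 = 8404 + 8540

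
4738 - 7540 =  - 2802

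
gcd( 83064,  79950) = 6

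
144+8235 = 8379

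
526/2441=526/2441 = 0.22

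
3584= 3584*1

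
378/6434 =189/3217 = 0.06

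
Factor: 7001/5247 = 3^( - 2)*11^( - 1)*  53^ (- 1)*7001^1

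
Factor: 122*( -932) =-2^3 *61^1*233^1 = - 113704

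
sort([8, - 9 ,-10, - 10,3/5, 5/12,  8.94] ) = [ - 10, - 10, - 9,5/12, 3/5  ,  8,8.94]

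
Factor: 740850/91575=2^1 * 3^(  -  1)*37^(  -  1)*449^1 = 898/111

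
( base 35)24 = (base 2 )1001010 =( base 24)32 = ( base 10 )74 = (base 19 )3h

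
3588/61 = 58 + 50/61= 58.82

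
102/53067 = 34/17689=0.00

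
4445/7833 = 635/1119 = 0.57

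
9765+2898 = 12663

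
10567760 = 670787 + 9896973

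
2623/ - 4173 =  - 2623/4173 = - 0.63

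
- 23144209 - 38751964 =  - 61896173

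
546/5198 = 273/2599=0.11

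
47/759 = 47/759 =0.06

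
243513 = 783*311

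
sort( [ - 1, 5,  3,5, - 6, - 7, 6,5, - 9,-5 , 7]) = [ - 9,-7, - 6, - 5 , - 1,3, 5,5 , 5, 6,7 ] 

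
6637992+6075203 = 12713195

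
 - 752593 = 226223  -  978816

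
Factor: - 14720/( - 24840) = 2^4*3^(-3) = 16/27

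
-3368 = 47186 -50554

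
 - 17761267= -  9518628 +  - 8242639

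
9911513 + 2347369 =12258882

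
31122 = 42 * 741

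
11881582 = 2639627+9241955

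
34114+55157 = 89271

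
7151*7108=50829308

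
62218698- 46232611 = 15986087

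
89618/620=44809/310= 144.55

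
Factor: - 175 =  - 5^2*7^1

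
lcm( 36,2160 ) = 2160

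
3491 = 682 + 2809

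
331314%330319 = 995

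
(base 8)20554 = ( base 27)BJO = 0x216c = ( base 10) 8556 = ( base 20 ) 117g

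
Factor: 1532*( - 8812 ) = -13499984=- 2^4*383^1*2203^1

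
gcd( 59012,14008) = 4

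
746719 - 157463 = 589256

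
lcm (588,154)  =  6468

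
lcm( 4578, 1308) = 9156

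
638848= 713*896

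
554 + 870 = 1424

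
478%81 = 73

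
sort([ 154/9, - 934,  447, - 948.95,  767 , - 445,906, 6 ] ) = [- 948.95, - 934, - 445, 6, 154/9,447,767,  906]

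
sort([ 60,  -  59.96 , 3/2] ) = [ - 59.96,3/2, 60]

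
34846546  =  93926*371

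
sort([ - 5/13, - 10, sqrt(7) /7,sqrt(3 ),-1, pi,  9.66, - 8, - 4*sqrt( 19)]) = [ - 4* sqrt(19), - 10, - 8, - 1,-5/13, sqrt(7 ) /7, sqrt(3),pi,9.66] 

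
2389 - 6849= - 4460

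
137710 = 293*470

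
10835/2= 10835/2=5417.50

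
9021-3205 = 5816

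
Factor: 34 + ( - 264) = - 230 = - 2^1*5^1*23^1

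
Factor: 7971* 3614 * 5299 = 2^1 * 3^1*7^1 * 13^1 * 139^1 * 757^1*2657^1 = 152649321006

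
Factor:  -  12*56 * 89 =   -  59808 = - 2^5*3^1*7^1 * 89^1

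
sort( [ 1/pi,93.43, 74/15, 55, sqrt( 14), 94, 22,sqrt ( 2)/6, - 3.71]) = [-3.71 , sqrt( 2) /6 , 1/pi, sqrt( 14), 74/15, 22,55, 93.43,  94 ]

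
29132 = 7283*4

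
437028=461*948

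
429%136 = 21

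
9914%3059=737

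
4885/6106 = 4885/6106 = 0.80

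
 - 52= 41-93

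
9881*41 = 405121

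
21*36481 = 766101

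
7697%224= 81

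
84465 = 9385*9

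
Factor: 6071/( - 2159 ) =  - 13^1 *17^(-1 )*127^( - 1 )*467^1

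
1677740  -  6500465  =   - 4822725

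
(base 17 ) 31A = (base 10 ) 894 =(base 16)37e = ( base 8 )1576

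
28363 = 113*251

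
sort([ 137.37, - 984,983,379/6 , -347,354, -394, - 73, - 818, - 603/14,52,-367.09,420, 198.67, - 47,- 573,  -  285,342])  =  [ - 984, - 818, - 573, - 394, - 367.09 , - 347, - 285, - 73, - 47 ,-603/14, 52,379/6,137.37,198.67, 342,354, 420,983 ] 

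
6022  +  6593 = 12615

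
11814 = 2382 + 9432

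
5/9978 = 5/9978 = 0.00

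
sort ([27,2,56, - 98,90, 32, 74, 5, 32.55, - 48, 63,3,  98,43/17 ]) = [-98,-48, 2,43/17,3, 5, 27,  32,  32.55,56, 63,  74, 90,98]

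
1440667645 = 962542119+478125526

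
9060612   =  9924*913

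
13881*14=194334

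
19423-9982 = 9441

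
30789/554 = 55 + 319/554 = 55.58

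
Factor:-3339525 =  - 3^1*5^2 *7^1*6361^1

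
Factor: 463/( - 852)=-2^ (  -  2)*3^( - 1)*71^( - 1)*463^1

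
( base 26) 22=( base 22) 2a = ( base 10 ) 54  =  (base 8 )66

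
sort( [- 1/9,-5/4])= [ - 5/4, - 1/9]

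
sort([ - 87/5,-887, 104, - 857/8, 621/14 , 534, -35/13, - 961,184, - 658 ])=[ - 961 ,  -  887 , - 658,  -  857/8,-87/5,- 35/13, 621/14, 104,184, 534 ]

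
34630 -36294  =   - 1664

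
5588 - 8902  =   - 3314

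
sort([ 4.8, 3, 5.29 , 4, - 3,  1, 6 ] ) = [ - 3,1,3, 4, 4.8,5.29,6]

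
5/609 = 5/609 = 0.01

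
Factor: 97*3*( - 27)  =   - 3^4*97^1  =  - 7857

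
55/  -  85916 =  - 55/85916 = - 0.00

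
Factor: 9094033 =13^1* 699541^1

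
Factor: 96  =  2^5*3^1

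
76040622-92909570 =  - 16868948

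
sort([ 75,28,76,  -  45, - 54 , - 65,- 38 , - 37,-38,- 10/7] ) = [ - 65, - 54, - 45, - 38,-38, - 37,  -  10/7,28,75,76 ]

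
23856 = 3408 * 7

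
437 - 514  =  -77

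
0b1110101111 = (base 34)RP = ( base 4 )32233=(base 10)943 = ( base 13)577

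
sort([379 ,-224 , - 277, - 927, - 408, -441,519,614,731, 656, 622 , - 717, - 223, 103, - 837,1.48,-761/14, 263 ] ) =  [ -927, - 837, - 717, - 441, - 408, - 277, - 224, - 223, - 761/14, 1.48, 103,  263, 379,519, 614, 622, 656, 731] 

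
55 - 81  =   - 26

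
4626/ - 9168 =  - 1+757/1528 = - 0.50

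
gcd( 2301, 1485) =3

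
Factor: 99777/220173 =421/929 = 421^1*929^(-1 ) 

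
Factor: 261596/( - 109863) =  - 2^2*3^ ( - 3 ) * 13^(-1)*17^1*313^( - 1)*3847^1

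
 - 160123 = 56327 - 216450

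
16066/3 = 5355 + 1/3 = 5355.33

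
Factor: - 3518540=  - 2^2*5^1*23^1*7649^1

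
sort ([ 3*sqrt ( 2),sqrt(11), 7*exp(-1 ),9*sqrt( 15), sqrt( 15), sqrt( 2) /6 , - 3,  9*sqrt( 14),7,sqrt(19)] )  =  [-3,sqrt(2)/6,7 *exp( - 1),sqrt( 11),sqrt ( 15),3*sqrt( 2),sqrt(19),7,9*sqrt(14),9*sqrt( 15) ]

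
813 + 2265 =3078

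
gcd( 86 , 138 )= 2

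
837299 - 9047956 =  - 8210657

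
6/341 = 6/341  =  0.02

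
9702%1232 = 1078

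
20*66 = 1320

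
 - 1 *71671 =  - 71671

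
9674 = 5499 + 4175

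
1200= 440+760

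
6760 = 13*520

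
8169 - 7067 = 1102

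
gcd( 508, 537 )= 1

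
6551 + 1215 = 7766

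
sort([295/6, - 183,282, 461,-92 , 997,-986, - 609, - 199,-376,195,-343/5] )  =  [-986,-609, - 376,-199 ,-183,-92,- 343/5, 295/6,  195,282,461,997]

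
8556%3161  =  2234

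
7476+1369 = 8845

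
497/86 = 5  +  67/86 = 5.78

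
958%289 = 91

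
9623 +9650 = 19273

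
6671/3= 6671/3 = 2223.67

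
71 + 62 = 133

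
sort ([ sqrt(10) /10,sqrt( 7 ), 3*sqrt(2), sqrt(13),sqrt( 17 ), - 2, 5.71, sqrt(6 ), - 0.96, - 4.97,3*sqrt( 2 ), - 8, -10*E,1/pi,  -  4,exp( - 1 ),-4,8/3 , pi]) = [ - 10*E , - 8,  -  4.97,-4, - 4, - 2, - 0.96, sqrt( 10 )/10, 1/pi, exp(-1),sqrt( 6 ), sqrt( 7 ),8/3,  pi, sqrt(13), sqrt(17), 3*sqrt ( 2 ),3*sqrt( 2),5.71 ]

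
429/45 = 143/15 = 9.53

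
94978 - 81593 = 13385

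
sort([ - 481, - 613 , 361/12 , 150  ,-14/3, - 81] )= [ - 613, - 481, - 81,-14/3,361/12, 150] 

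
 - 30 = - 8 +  - 22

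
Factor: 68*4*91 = 2^4*7^1*13^1 * 17^1 = 24752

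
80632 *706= 56926192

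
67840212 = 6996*9697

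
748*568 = 424864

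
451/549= 451/549 = 0.82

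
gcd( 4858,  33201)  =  7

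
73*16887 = 1232751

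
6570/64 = 102 + 21/32 =102.66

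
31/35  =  31/35 = 0.89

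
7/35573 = 7/35573=0.00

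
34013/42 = 4859/6 = 809.83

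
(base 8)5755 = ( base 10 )3053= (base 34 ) 2lr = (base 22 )66h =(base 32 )2vd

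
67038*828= 55507464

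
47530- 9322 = 38208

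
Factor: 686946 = 2^1*3^1*13^1*8807^1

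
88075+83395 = 171470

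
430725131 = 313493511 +117231620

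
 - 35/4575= - 7/915 = - 0.01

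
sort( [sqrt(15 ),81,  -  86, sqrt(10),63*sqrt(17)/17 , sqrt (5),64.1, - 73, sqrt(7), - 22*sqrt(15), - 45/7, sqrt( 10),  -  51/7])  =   [ - 86,  -  22*sqrt (15), - 73,-51/7, - 45/7, sqrt(5 ), sqrt(7), sqrt( 10), sqrt( 10 ), sqrt(15),63* sqrt(17)/17, 64.1,  81] 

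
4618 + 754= 5372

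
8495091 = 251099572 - 242604481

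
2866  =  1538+1328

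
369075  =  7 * 52725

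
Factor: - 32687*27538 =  - 900134606 = -  2^1*7^2*281^1 * 32687^1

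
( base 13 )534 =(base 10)888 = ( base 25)1AD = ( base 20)248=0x378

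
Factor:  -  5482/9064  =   - 2741/4532 = -2^( - 2 )*11^(  -  1) * 103^( - 1)*2741^1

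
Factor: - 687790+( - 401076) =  - 2^1*23^1*23671^1  =  - 1088866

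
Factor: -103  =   - 103^1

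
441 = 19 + 422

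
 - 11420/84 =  - 2855/21  =  - 135.95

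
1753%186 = 79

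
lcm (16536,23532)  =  611832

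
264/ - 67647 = - 88/22549 =- 0.00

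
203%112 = 91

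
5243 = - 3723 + 8966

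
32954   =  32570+384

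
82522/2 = 41261  =  41261.00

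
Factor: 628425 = 3^3 * 5^2*7^2*19^1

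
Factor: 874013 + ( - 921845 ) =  - 47832=- 2^3*3^1*1993^1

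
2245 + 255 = 2500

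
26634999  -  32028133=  - 5393134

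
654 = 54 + 600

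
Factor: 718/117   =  2^1*3^( - 2)*13^(-1)*359^1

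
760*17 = 12920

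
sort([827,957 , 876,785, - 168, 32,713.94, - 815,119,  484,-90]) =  [ - 815 , - 168, - 90,32,  119,484, 713.94, 785,827, 876,957] 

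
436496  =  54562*8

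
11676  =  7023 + 4653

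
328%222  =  106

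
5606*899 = 5039794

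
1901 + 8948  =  10849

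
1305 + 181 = 1486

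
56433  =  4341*13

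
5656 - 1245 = 4411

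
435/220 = 87/44 = 1.98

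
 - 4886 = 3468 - 8354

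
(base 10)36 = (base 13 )2A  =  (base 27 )19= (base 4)210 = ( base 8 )44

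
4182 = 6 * 697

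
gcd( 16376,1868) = 4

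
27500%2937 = 1067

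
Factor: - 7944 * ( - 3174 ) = 25214256=2^4*3^2*23^2*331^1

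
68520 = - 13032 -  -81552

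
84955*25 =2123875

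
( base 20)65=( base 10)125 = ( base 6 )325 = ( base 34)3n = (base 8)175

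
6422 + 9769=16191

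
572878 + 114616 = 687494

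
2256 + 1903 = 4159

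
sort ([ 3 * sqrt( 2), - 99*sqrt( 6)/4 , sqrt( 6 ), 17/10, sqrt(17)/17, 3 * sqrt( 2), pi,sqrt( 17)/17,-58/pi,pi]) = [ - 99*sqrt (6) /4,  -  58/pi, sqrt(  17 )/17,  sqrt(17)/17,17/10, sqrt( 6 ),pi, pi, 3*sqrt( 2),3*sqrt (2 ) ] 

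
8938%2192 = 170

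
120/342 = 20/57=0.35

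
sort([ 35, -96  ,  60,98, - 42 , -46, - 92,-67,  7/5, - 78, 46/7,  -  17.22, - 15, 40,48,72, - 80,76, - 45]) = [ - 96 , - 92, - 80, - 78,-67, - 46,-45,-42,-17.22,  -  15,7/5,46/7, 35, 40, 48,60,72, 76,98 ]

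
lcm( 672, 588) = 4704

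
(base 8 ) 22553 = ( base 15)2C89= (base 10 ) 9579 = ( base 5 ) 301304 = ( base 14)36C3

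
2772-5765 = -2993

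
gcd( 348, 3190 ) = 58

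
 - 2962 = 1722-4684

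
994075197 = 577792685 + 416282512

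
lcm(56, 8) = 56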